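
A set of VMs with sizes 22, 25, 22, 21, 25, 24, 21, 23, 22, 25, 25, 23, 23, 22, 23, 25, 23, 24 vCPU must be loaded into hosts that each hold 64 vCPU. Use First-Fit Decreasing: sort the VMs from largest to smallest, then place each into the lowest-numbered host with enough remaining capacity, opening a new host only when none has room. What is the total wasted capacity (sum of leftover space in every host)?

Sorted descending: 25, 25, 25, 25, 25, 24, 24, 23, 23, 23, 23, 23, 22, 22, 22, 22, 21, 21.
25 vCPU → host 1 (remaining 39 vCPU)
25 vCPU → host 1 (remaining 14 vCPU)
25 vCPU → host 2 (remaining 39 vCPU)
25 vCPU → host 2 (remaining 14 vCPU)
25 vCPU → host 3 (remaining 39 vCPU)
24 vCPU → host 3 (remaining 15 vCPU)
24 vCPU → host 4 (remaining 40 vCPU)
23 vCPU → host 4 (remaining 17 vCPU)
23 vCPU → host 5 (remaining 41 vCPU)
23 vCPU → host 5 (remaining 18 vCPU)
23 vCPU → host 6 (remaining 41 vCPU)
23 vCPU → host 6 (remaining 18 vCPU)
22 vCPU → host 7 (remaining 42 vCPU)
22 vCPU → host 7 (remaining 20 vCPU)
22 vCPU → host 8 (remaining 42 vCPU)
22 vCPU → host 8 (remaining 20 vCPU)
21 vCPU → host 9 (remaining 43 vCPU)
21 vCPU → host 9 (remaining 22 vCPU)
9 hosts × 64 vCPU = 576 vCPU; used 418 vCPU; unused 158 vCPU.

158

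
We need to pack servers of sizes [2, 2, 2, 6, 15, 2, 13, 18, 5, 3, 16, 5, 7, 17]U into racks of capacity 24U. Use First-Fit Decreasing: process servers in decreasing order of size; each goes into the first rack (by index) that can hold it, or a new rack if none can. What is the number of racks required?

5

Sorted descending: 18, 17, 16, 15, 13, 7, 6, 5, 5, 3, 2, 2, 2, 2.
rack 1: place 18U, 6U left
rack 2: place 17U, 7U left
rack 3: place 16U, 8U left
rack 4: place 15U, 9U left
rack 5: place 13U, 11U left
rack 2: place 7U, 0U left
rack 1: place 6U, 0U left
rack 3: place 5U, 3U left
rack 4: place 5U, 4U left
rack 3: place 3U, 0U left
rack 4: place 2U, 2U left
rack 4: place 2U, 0U left
rack 5: place 2U, 9U left
rack 5: place 2U, 7U left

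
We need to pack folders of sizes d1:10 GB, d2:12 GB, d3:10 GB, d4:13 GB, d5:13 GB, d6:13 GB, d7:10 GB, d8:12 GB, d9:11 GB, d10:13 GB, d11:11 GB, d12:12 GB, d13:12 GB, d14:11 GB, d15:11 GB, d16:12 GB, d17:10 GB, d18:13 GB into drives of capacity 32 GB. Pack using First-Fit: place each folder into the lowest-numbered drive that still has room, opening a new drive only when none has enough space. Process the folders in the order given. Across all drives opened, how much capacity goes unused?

47

d1 (10 GB) → drive 1 (remaining 22 GB)
d2 (12 GB) → drive 1 (remaining 10 GB)
d3 (10 GB) → drive 1 (remaining 0 GB)
d4 (13 GB) → drive 2 (remaining 19 GB)
d5 (13 GB) → drive 2 (remaining 6 GB)
d6 (13 GB) → drive 3 (remaining 19 GB)
d7 (10 GB) → drive 3 (remaining 9 GB)
d8 (12 GB) → drive 4 (remaining 20 GB)
d9 (11 GB) → drive 4 (remaining 9 GB)
d10 (13 GB) → drive 5 (remaining 19 GB)
d11 (11 GB) → drive 5 (remaining 8 GB)
d12 (12 GB) → drive 6 (remaining 20 GB)
d13 (12 GB) → drive 6 (remaining 8 GB)
d14 (11 GB) → drive 7 (remaining 21 GB)
d15 (11 GB) → drive 7 (remaining 10 GB)
d16 (12 GB) → drive 8 (remaining 20 GB)
d17 (10 GB) → drive 7 (remaining 0 GB)
d18 (13 GB) → drive 8 (remaining 7 GB)
8 drives × 32 GB = 256 GB; used 209 GB; unused 47 GB.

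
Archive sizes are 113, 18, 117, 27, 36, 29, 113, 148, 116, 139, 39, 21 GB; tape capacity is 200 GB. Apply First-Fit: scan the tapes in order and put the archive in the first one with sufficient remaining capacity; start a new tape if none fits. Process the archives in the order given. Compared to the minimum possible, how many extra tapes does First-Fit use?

0

First-Fit: [113,18,27,36] [117,29,39] [113,21] [148] [116] [139] → 6 tapes.
6 archives exceed 100 GB (half the capacity), and no two of those can share a tape, so at least 6 tapes are needed.
So 6 is already optimal.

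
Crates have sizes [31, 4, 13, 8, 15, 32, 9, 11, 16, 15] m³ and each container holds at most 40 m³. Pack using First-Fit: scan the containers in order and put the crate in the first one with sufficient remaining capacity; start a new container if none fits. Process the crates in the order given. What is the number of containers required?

Put 31 m³ in container 1; 9 m³ remain.
Put 4 m³ in container 1; 5 m³ remain.
Put 13 m³ in container 2; 27 m³ remain.
Put 8 m³ in container 2; 19 m³ remain.
Put 15 m³ in container 2; 4 m³ remain.
Put 32 m³ in container 3; 8 m³ remain.
Put 9 m³ in container 4; 31 m³ remain.
Put 11 m³ in container 4; 20 m³ remain.
Put 16 m³ in container 4; 4 m³ remain.
Put 15 m³ in container 5; 25 m³ remain.

5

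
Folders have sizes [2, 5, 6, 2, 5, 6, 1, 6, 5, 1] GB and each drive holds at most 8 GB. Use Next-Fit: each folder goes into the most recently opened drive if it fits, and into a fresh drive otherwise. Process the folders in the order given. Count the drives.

6

Put 2 GB in drive 1; 6 GB remain.
Put 5 GB in drive 1; 1 GB remain.
Put 6 GB in drive 2; 2 GB remain.
Put 2 GB in drive 2; 0 GB remain.
Put 5 GB in drive 3; 3 GB remain.
Put 6 GB in drive 4; 2 GB remain.
Put 1 GB in drive 4; 1 GB remain.
Put 6 GB in drive 5; 2 GB remain.
Put 5 GB in drive 6; 3 GB remain.
Put 1 GB in drive 6; 2 GB remain.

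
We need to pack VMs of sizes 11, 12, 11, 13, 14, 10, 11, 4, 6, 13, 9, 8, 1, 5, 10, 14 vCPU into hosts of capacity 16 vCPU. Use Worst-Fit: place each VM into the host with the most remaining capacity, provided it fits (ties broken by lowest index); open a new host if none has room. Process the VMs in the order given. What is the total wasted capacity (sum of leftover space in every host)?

40

host 1: place 11 vCPU, 5 vCPU left
host 2: place 12 vCPU, 4 vCPU left
host 3: place 11 vCPU, 5 vCPU left
host 4: place 13 vCPU, 3 vCPU left
host 5: place 14 vCPU, 2 vCPU left
host 6: place 10 vCPU, 6 vCPU left
host 7: place 11 vCPU, 5 vCPU left
host 6: place 4 vCPU, 2 vCPU left
host 8: place 6 vCPU, 10 vCPU left
host 9: place 13 vCPU, 3 vCPU left
host 8: place 9 vCPU, 1 vCPU left
host 10: place 8 vCPU, 8 vCPU left
host 10: place 1 vCPU, 7 vCPU left
host 10: place 5 vCPU, 2 vCPU left
host 11: place 10 vCPU, 6 vCPU left
host 12: place 14 vCPU, 2 vCPU left
12 hosts × 16 vCPU = 192 vCPU; used 152 vCPU; unused 40 vCPU.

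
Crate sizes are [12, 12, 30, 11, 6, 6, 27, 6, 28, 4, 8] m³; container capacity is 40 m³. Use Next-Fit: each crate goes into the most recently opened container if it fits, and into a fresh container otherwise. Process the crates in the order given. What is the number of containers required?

12 m³ → container 1 (remaining 28 m³)
12 m³ → container 1 (remaining 16 m³)
30 m³ → container 2 (remaining 10 m³)
11 m³ → container 3 (remaining 29 m³)
6 m³ → container 3 (remaining 23 m³)
6 m³ → container 3 (remaining 17 m³)
27 m³ → container 4 (remaining 13 m³)
6 m³ → container 4 (remaining 7 m³)
28 m³ → container 5 (remaining 12 m³)
4 m³ → container 5 (remaining 8 m³)
8 m³ → container 5 (remaining 0 m³)
Final containers: [12,12] [30] [11,6,6] [27,6] [28,4,8].

5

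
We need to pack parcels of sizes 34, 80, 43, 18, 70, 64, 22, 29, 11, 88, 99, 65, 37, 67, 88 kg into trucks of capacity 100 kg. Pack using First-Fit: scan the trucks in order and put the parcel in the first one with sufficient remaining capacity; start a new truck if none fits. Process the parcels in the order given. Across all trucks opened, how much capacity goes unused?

truck 1: place 34 kg, 66 kg left
truck 2: place 80 kg, 20 kg left
truck 1: place 43 kg, 23 kg left
truck 1: place 18 kg, 5 kg left
truck 3: place 70 kg, 30 kg left
truck 4: place 64 kg, 36 kg left
truck 3: place 22 kg, 8 kg left
truck 4: place 29 kg, 7 kg left
truck 2: place 11 kg, 9 kg left
truck 5: place 88 kg, 12 kg left
truck 6: place 99 kg, 1 kg left
truck 7: place 65 kg, 35 kg left
truck 8: place 37 kg, 63 kg left
truck 9: place 67 kg, 33 kg left
truck 10: place 88 kg, 12 kg left
10 trucks × 100 kg = 1000 kg; used 815 kg; unused 185 kg.

185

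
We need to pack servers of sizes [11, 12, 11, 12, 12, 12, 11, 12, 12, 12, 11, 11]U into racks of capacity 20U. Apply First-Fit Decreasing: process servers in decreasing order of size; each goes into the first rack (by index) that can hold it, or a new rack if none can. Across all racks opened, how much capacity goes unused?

Sorted descending: 12, 12, 12, 12, 12, 12, 12, 11, 11, 11, 11, 11.
Put 12U in rack 1; 8U remain.
Put 12U in rack 2; 8U remain.
Put 12U in rack 3; 8U remain.
Put 12U in rack 4; 8U remain.
Put 12U in rack 5; 8U remain.
Put 12U in rack 6; 8U remain.
Put 12U in rack 7; 8U remain.
Put 11U in rack 8; 9U remain.
Put 11U in rack 9; 9U remain.
Put 11U in rack 10; 9U remain.
Put 11U in rack 11; 9U remain.
Put 11U in rack 12; 9U remain.
12 racks × 20U = 240U; used 139U; unused 101U.

101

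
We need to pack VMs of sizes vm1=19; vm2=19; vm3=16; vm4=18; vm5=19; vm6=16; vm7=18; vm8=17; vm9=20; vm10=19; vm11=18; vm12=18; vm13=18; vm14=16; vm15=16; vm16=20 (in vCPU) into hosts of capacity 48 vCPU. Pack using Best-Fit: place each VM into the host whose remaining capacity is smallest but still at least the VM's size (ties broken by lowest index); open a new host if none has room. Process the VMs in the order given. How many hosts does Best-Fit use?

host 1: place vm1 (19 vCPU), 29 vCPU left
host 1: place vm2 (19 vCPU), 10 vCPU left
host 2: place vm3 (16 vCPU), 32 vCPU left
host 2: place vm4 (18 vCPU), 14 vCPU left
host 3: place vm5 (19 vCPU), 29 vCPU left
host 3: place vm6 (16 vCPU), 13 vCPU left
host 4: place vm7 (18 vCPU), 30 vCPU left
host 4: place vm8 (17 vCPU), 13 vCPU left
host 5: place vm9 (20 vCPU), 28 vCPU left
host 5: place vm10 (19 vCPU), 9 vCPU left
host 6: place vm11 (18 vCPU), 30 vCPU left
host 6: place vm12 (18 vCPU), 12 vCPU left
host 7: place vm13 (18 vCPU), 30 vCPU left
host 7: place vm14 (16 vCPU), 14 vCPU left
host 8: place vm15 (16 vCPU), 32 vCPU left
host 8: place vm16 (20 vCPU), 12 vCPU left

8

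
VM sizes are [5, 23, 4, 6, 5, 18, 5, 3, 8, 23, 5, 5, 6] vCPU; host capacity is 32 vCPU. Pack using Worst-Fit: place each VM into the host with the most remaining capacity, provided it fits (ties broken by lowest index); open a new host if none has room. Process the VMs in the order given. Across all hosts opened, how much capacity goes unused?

12

host 1: place 5 vCPU, 27 vCPU left
host 1: place 23 vCPU, 4 vCPU left
host 1: place 4 vCPU, 0 vCPU left
host 2: place 6 vCPU, 26 vCPU left
host 2: place 5 vCPU, 21 vCPU left
host 2: place 18 vCPU, 3 vCPU left
host 3: place 5 vCPU, 27 vCPU left
host 3: place 3 vCPU, 24 vCPU left
host 3: place 8 vCPU, 16 vCPU left
host 4: place 23 vCPU, 9 vCPU left
host 3: place 5 vCPU, 11 vCPU left
host 3: place 5 vCPU, 6 vCPU left
host 4: place 6 vCPU, 3 vCPU left
4 hosts × 32 vCPU = 128 vCPU; used 116 vCPU; unused 12 vCPU.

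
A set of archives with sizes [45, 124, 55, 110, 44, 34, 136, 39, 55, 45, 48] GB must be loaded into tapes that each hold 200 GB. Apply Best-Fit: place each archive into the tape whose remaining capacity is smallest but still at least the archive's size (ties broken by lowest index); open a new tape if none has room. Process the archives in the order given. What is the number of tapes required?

45 GB → tape 1 (remaining 155 GB)
124 GB → tape 1 (remaining 31 GB)
55 GB → tape 2 (remaining 145 GB)
110 GB → tape 2 (remaining 35 GB)
44 GB → tape 3 (remaining 156 GB)
34 GB → tape 2 (remaining 1 GB)
136 GB → tape 3 (remaining 20 GB)
39 GB → tape 4 (remaining 161 GB)
55 GB → tape 4 (remaining 106 GB)
45 GB → tape 4 (remaining 61 GB)
48 GB → tape 4 (remaining 13 GB)
Final tapes: [45,124] [55,110,34] [44,136] [39,55,45,48].

4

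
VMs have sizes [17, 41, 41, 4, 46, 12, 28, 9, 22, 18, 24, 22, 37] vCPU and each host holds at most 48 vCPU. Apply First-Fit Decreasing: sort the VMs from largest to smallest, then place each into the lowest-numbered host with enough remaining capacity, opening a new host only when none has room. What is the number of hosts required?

Sorted descending: 46, 41, 41, 37, 28, 24, 22, 22, 18, 17, 12, 9, 4.
Put 46 vCPU in host 1; 2 vCPU remain.
Put 41 vCPU in host 2; 7 vCPU remain.
Put 41 vCPU in host 3; 7 vCPU remain.
Put 37 vCPU in host 4; 11 vCPU remain.
Put 28 vCPU in host 5; 20 vCPU remain.
Put 24 vCPU in host 6; 24 vCPU remain.
Put 22 vCPU in host 6; 2 vCPU remain.
Put 22 vCPU in host 7; 26 vCPU remain.
Put 18 vCPU in host 5; 2 vCPU remain.
Put 17 vCPU in host 7; 9 vCPU remain.
Put 12 vCPU in host 8; 36 vCPU remain.
Put 9 vCPU in host 4; 2 vCPU remain.
Put 4 vCPU in host 2; 3 vCPU remain.
Final hosts: [46] [41,4] [41] [37,9] [28,18] [24,22] [22,17] [12].

8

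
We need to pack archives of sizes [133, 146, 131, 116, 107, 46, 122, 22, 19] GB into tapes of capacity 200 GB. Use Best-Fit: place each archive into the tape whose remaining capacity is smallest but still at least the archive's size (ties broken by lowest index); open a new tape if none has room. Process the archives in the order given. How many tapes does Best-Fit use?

133 GB → tape 1 (remaining 67 GB)
146 GB → tape 2 (remaining 54 GB)
131 GB → tape 3 (remaining 69 GB)
116 GB → tape 4 (remaining 84 GB)
107 GB → tape 5 (remaining 93 GB)
46 GB → tape 2 (remaining 8 GB)
122 GB → tape 6 (remaining 78 GB)
22 GB → tape 1 (remaining 45 GB)
19 GB → tape 1 (remaining 26 GB)
Final tapes: [133,22,19] [146,46] [131] [116] [107] [122].

6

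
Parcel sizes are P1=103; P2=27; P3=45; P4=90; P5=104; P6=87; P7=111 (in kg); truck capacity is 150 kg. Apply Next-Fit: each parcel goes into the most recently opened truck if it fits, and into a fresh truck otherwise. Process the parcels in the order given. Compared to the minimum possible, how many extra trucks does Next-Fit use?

Next-Fit: [103,27] [45,90] [104] [87] [111] → 5 trucks.
5 parcels exceed 75 kg (half the capacity), and no two of those can share a truck, so at least 5 trucks are needed.
So 5 is already optimal.

0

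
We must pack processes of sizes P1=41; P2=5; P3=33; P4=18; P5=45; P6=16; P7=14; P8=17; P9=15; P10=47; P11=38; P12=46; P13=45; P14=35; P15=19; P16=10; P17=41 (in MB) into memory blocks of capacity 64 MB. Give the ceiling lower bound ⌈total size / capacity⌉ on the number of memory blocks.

8

Total size = 41 + 5 + 33 + 18 + 45 + 16 + 14 + 17 + 15 + 47 + 38 + 46 + 45 + 35 + 19 + 10 + 41 = 485 MB.
⌈485 / 64⌉ = 8.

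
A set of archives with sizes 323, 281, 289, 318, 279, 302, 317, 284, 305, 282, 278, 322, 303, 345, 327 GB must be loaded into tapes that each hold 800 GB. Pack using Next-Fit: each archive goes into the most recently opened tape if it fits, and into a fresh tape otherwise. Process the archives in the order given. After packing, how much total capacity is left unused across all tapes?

1845

323 GB → tape 1 (remaining 477 GB)
281 GB → tape 1 (remaining 196 GB)
289 GB → tape 2 (remaining 511 GB)
318 GB → tape 2 (remaining 193 GB)
279 GB → tape 3 (remaining 521 GB)
302 GB → tape 3 (remaining 219 GB)
317 GB → tape 4 (remaining 483 GB)
284 GB → tape 4 (remaining 199 GB)
305 GB → tape 5 (remaining 495 GB)
282 GB → tape 5 (remaining 213 GB)
278 GB → tape 6 (remaining 522 GB)
322 GB → tape 6 (remaining 200 GB)
303 GB → tape 7 (remaining 497 GB)
345 GB → tape 7 (remaining 152 GB)
327 GB → tape 8 (remaining 473 GB)
8 tapes × 800 GB = 6400 GB; used 4555 GB; unused 1845 GB.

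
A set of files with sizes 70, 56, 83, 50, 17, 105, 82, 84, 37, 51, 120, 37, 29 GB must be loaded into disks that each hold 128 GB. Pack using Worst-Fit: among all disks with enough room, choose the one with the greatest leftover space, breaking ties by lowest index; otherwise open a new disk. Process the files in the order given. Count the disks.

disk 1: place 70 GB, 58 GB left
disk 1: place 56 GB, 2 GB left
disk 2: place 83 GB, 45 GB left
disk 3: place 50 GB, 78 GB left
disk 3: place 17 GB, 61 GB left
disk 4: place 105 GB, 23 GB left
disk 5: place 82 GB, 46 GB left
disk 6: place 84 GB, 44 GB left
disk 3: place 37 GB, 24 GB left
disk 7: place 51 GB, 77 GB left
disk 8: place 120 GB, 8 GB left
disk 7: place 37 GB, 40 GB left
disk 5: place 29 GB, 17 GB left

8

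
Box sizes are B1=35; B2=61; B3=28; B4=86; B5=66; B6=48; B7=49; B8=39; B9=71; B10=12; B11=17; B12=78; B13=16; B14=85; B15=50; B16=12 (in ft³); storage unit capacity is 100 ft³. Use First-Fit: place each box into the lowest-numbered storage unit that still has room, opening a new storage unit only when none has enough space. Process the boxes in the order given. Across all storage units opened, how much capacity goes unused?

Put B1 (35 ft³) in storage unit 1; 65 ft³ remain.
Put B2 (61 ft³) in storage unit 1; 4 ft³ remain.
Put B3 (28 ft³) in storage unit 2; 72 ft³ remain.
Put B4 (86 ft³) in storage unit 3; 14 ft³ remain.
Put B5 (66 ft³) in storage unit 2; 6 ft³ remain.
Put B6 (48 ft³) in storage unit 4; 52 ft³ remain.
Put B7 (49 ft³) in storage unit 4; 3 ft³ remain.
Put B8 (39 ft³) in storage unit 5; 61 ft³ remain.
Put B9 (71 ft³) in storage unit 6; 29 ft³ remain.
Put B10 (12 ft³) in storage unit 3; 2 ft³ remain.
Put B11 (17 ft³) in storage unit 5; 44 ft³ remain.
Put B12 (78 ft³) in storage unit 7; 22 ft³ remain.
Put B13 (16 ft³) in storage unit 5; 28 ft³ remain.
Put B14 (85 ft³) in storage unit 8; 15 ft³ remain.
Put B15 (50 ft³) in storage unit 9; 50 ft³ remain.
Put B16 (12 ft³) in storage unit 5; 16 ft³ remain.
9 storage units × 100 ft³ = 900 ft³; used 753 ft³; unused 147 ft³.

147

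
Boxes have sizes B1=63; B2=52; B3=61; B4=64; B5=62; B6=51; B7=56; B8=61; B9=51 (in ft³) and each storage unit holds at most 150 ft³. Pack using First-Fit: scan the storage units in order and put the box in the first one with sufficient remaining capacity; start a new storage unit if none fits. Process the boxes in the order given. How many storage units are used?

storage unit 1: place B1 (63 ft³), 87 ft³ left
storage unit 1: place B2 (52 ft³), 35 ft³ left
storage unit 2: place B3 (61 ft³), 89 ft³ left
storage unit 2: place B4 (64 ft³), 25 ft³ left
storage unit 3: place B5 (62 ft³), 88 ft³ left
storage unit 3: place B6 (51 ft³), 37 ft³ left
storage unit 4: place B7 (56 ft³), 94 ft³ left
storage unit 4: place B8 (61 ft³), 33 ft³ left
storage unit 5: place B9 (51 ft³), 99 ft³ left

5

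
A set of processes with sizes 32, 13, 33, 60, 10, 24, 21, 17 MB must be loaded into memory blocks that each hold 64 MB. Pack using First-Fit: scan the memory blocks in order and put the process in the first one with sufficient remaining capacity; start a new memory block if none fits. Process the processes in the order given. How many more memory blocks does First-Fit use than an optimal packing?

First-Fit: [32,13,10] [33,24] [60] [21,17] → 4 memory blocks.
Total size 210 MB; any packing needs at least ⌈210/64⌉ = 4 memory blocks.
So 4 is already optimal.

0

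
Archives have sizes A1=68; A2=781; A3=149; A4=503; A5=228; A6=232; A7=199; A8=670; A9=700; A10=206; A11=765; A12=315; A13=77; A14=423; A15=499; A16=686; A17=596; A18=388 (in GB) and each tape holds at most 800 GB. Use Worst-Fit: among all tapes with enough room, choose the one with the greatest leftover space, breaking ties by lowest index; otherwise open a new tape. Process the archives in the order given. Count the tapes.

tape 1: place A1 (68 GB), 732 GB left
tape 2: place A2 (781 GB), 19 GB left
tape 1: place A3 (149 GB), 583 GB left
tape 1: place A4 (503 GB), 80 GB left
tape 3: place A5 (228 GB), 572 GB left
tape 3: place A6 (232 GB), 340 GB left
tape 3: place A7 (199 GB), 141 GB left
tape 4: place A8 (670 GB), 130 GB left
tape 5: place A9 (700 GB), 100 GB left
tape 6: place A10 (206 GB), 594 GB left
tape 7: place A11 (765 GB), 35 GB left
tape 6: place A12 (315 GB), 279 GB left
tape 6: place A13 (77 GB), 202 GB left
tape 8: place A14 (423 GB), 377 GB left
tape 9: place A15 (499 GB), 301 GB left
tape 10: place A16 (686 GB), 114 GB left
tape 11: place A17 (596 GB), 204 GB left
tape 12: place A18 (388 GB), 412 GB left

12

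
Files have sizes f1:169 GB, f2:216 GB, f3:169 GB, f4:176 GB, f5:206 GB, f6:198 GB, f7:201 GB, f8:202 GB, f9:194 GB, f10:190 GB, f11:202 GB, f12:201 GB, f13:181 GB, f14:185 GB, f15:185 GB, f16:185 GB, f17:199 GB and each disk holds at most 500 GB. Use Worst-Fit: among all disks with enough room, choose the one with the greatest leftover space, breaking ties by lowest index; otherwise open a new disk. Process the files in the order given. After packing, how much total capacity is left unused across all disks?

1241

disk 1: place f1 (169 GB), 331 GB left
disk 1: place f2 (216 GB), 115 GB left
disk 2: place f3 (169 GB), 331 GB left
disk 2: place f4 (176 GB), 155 GB left
disk 3: place f5 (206 GB), 294 GB left
disk 3: place f6 (198 GB), 96 GB left
disk 4: place f7 (201 GB), 299 GB left
disk 4: place f8 (202 GB), 97 GB left
disk 5: place f9 (194 GB), 306 GB left
disk 5: place f10 (190 GB), 116 GB left
disk 6: place f11 (202 GB), 298 GB left
disk 6: place f12 (201 GB), 97 GB left
disk 7: place f13 (181 GB), 319 GB left
disk 7: place f14 (185 GB), 134 GB left
disk 8: place f15 (185 GB), 315 GB left
disk 8: place f16 (185 GB), 130 GB left
disk 9: place f17 (199 GB), 301 GB left
9 disks × 500 GB = 4500 GB; used 3259 GB; unused 1241 GB.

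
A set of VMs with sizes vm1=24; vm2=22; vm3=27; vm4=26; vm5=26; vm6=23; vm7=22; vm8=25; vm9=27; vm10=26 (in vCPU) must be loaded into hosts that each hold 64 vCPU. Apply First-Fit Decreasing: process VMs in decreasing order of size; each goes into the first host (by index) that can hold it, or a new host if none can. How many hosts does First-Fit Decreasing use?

Sorted descending: 27, 27, 26, 26, 26, 25, 24, 23, 22, 22.
Put 27 vCPU in host 1; 37 vCPU remain.
Put 27 vCPU in host 1; 10 vCPU remain.
Put 26 vCPU in host 2; 38 vCPU remain.
Put 26 vCPU in host 2; 12 vCPU remain.
Put 26 vCPU in host 3; 38 vCPU remain.
Put 25 vCPU in host 3; 13 vCPU remain.
Put 24 vCPU in host 4; 40 vCPU remain.
Put 23 vCPU in host 4; 17 vCPU remain.
Put 22 vCPU in host 5; 42 vCPU remain.
Put 22 vCPU in host 5; 20 vCPU remain.
Final hosts: [27,27] [26,26] [26,25] [24,23] [22,22].

5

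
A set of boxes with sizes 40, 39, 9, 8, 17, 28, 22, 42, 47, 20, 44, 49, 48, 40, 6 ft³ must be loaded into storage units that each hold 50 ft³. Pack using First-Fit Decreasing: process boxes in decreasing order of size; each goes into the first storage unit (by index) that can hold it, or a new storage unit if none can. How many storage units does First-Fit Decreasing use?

10

Sorted descending: 49, 48, 47, 44, 42, 40, 40, 39, 28, 22, 20, 17, 9, 8, 6.
Put 49 ft³ in storage unit 1; 1 ft³ remain.
Put 48 ft³ in storage unit 2; 2 ft³ remain.
Put 47 ft³ in storage unit 3; 3 ft³ remain.
Put 44 ft³ in storage unit 4; 6 ft³ remain.
Put 42 ft³ in storage unit 5; 8 ft³ remain.
Put 40 ft³ in storage unit 6; 10 ft³ remain.
Put 40 ft³ in storage unit 7; 10 ft³ remain.
Put 39 ft³ in storage unit 8; 11 ft³ remain.
Put 28 ft³ in storage unit 9; 22 ft³ remain.
Put 22 ft³ in storage unit 9; 0 ft³ remain.
Put 20 ft³ in storage unit 10; 30 ft³ remain.
Put 17 ft³ in storage unit 10; 13 ft³ remain.
Put 9 ft³ in storage unit 6; 1 ft³ remain.
Put 8 ft³ in storage unit 5; 0 ft³ remain.
Put 6 ft³ in storage unit 4; 0 ft³ remain.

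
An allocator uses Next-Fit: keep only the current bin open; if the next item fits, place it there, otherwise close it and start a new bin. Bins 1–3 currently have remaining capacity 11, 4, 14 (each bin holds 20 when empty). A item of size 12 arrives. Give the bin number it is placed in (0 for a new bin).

3

Next-Fit only looks at bin 3, which has 14 free.
12 fits there.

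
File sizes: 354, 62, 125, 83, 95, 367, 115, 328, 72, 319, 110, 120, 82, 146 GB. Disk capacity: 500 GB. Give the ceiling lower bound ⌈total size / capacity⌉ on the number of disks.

Total size = 354 + 62 + 125 + 83 + 95 + 367 + 115 + 328 + 72 + 319 + 110 + 120 + 82 + 146 = 2378 GB.
⌈2378 / 500⌉ = 5.

5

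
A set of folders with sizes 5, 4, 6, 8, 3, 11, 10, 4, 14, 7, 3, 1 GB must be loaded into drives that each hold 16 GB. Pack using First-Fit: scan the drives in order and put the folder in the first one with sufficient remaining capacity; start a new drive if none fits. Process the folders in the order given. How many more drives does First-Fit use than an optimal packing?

First-Fit: [5,4,6,1] [8,3,4] [11,3] [10] [14] [7] → 6 drives.
Total size 76 GB; any packing needs at least ⌈76/16⌉ = 5 drives.
An optimal packing achieves that bound: [14,1] [11,5] [10,6] [8,7] [4,4,3,3] → 5 drives.
Excess: 6 − 5 = 1.

1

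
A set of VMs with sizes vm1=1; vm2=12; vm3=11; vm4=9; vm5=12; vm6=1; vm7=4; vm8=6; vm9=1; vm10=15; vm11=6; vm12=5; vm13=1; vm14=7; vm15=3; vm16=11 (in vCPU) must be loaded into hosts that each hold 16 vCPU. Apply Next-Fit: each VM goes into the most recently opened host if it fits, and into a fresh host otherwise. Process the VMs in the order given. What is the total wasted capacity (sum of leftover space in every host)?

Put vm1 (1 vCPU) in host 1; 15 vCPU remain.
Put vm2 (12 vCPU) in host 1; 3 vCPU remain.
Put vm3 (11 vCPU) in host 2; 5 vCPU remain.
Put vm4 (9 vCPU) in host 3; 7 vCPU remain.
Put vm5 (12 vCPU) in host 4; 4 vCPU remain.
Put vm6 (1 vCPU) in host 4; 3 vCPU remain.
Put vm7 (4 vCPU) in host 5; 12 vCPU remain.
Put vm8 (6 vCPU) in host 5; 6 vCPU remain.
Put vm9 (1 vCPU) in host 5; 5 vCPU remain.
Put vm10 (15 vCPU) in host 6; 1 vCPU remain.
Put vm11 (6 vCPU) in host 7; 10 vCPU remain.
Put vm12 (5 vCPU) in host 7; 5 vCPU remain.
Put vm13 (1 vCPU) in host 7; 4 vCPU remain.
Put vm14 (7 vCPU) in host 8; 9 vCPU remain.
Put vm15 (3 vCPU) in host 8; 6 vCPU remain.
Put vm16 (11 vCPU) in host 9; 5 vCPU remain.
9 hosts × 16 vCPU = 144 vCPU; used 105 vCPU; unused 39 vCPU.

39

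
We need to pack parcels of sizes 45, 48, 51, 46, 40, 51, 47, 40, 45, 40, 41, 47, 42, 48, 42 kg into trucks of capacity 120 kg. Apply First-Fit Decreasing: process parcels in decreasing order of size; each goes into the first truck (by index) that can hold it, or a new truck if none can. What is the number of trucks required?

7 trucks

Sorted descending: 51, 51, 48, 48, 47, 47, 46, 45, 45, 42, 42, 41, 40, 40, 40.
Put 51 kg in truck 1; 69 kg remain.
Put 51 kg in truck 1; 18 kg remain.
Put 48 kg in truck 2; 72 kg remain.
Put 48 kg in truck 2; 24 kg remain.
Put 47 kg in truck 3; 73 kg remain.
Put 47 kg in truck 3; 26 kg remain.
Put 46 kg in truck 4; 74 kg remain.
Put 45 kg in truck 4; 29 kg remain.
Put 45 kg in truck 5; 75 kg remain.
Put 42 kg in truck 5; 33 kg remain.
Put 42 kg in truck 6; 78 kg remain.
Put 41 kg in truck 6; 37 kg remain.
Put 40 kg in truck 7; 80 kg remain.
Put 40 kg in truck 7; 40 kg remain.
Put 40 kg in truck 7; 0 kg remain.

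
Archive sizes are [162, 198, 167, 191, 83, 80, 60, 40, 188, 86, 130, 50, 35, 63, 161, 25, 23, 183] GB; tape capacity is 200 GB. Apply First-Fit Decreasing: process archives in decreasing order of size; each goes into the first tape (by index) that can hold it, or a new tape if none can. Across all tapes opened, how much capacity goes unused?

275

Sorted descending: 198, 191, 188, 183, 167, 162, 161, 130, 86, 83, 80, 63, 60, 50, 40, 35, 25, 23.
Put 198 GB in tape 1; 2 GB remain.
Put 191 GB in tape 2; 9 GB remain.
Put 188 GB in tape 3; 12 GB remain.
Put 183 GB in tape 4; 17 GB remain.
Put 167 GB in tape 5; 33 GB remain.
Put 162 GB in tape 6; 38 GB remain.
Put 161 GB in tape 7; 39 GB remain.
Put 130 GB in tape 8; 70 GB remain.
Put 86 GB in tape 9; 114 GB remain.
Put 83 GB in tape 9; 31 GB remain.
Put 80 GB in tape 10; 120 GB remain.
Put 63 GB in tape 8; 7 GB remain.
Put 60 GB in tape 10; 60 GB remain.
Put 50 GB in tape 10; 10 GB remain.
Put 40 GB in tape 11; 160 GB remain.
Put 35 GB in tape 6; 3 GB remain.
Put 25 GB in tape 5; 8 GB remain.
Put 23 GB in tape 7; 16 GB remain.
11 tapes × 200 GB = 2200 GB; used 1925 GB; unused 275 GB.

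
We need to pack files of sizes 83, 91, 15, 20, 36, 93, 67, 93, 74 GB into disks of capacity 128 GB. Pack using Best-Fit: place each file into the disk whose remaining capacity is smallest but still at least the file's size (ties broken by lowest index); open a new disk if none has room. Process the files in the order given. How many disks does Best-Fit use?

83 GB → disk 1 (remaining 45 GB)
91 GB → disk 2 (remaining 37 GB)
15 GB → disk 2 (remaining 22 GB)
20 GB → disk 2 (remaining 2 GB)
36 GB → disk 1 (remaining 9 GB)
93 GB → disk 3 (remaining 35 GB)
67 GB → disk 4 (remaining 61 GB)
93 GB → disk 5 (remaining 35 GB)
74 GB → disk 6 (remaining 54 GB)
Final disks: [83,36] [91,15,20] [93] [67] [93] [74].

6 disks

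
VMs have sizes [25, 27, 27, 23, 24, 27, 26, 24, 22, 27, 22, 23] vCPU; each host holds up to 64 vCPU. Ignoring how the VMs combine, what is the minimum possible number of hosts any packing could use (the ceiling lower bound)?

Total size = 25 + 27 + 27 + 23 + 24 + 27 + 26 + 24 + 22 + 27 + 22 + 23 = 297 vCPU.
⌈297 / 64⌉ = 5.

5 hosts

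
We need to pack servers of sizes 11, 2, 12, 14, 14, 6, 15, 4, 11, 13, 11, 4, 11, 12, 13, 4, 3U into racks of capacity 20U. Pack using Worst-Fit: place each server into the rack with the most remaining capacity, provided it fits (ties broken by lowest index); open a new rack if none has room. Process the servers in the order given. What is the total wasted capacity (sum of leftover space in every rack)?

60

rack 1: place 11U, 9U left
rack 1: place 2U, 7U left
rack 2: place 12U, 8U left
rack 3: place 14U, 6U left
rack 4: place 14U, 6U left
rack 2: place 6U, 2U left
rack 5: place 15U, 5U left
rack 1: place 4U, 3U left
rack 6: place 11U, 9U left
rack 7: place 13U, 7U left
rack 8: place 11U, 9U left
rack 6: place 4U, 5U left
rack 9: place 11U, 9U left
rack 10: place 12U, 8U left
rack 11: place 13U, 7U left
rack 8: place 4U, 5U left
rack 9: place 3U, 6U left
11 racks × 20U = 220U; used 160U; unused 60U.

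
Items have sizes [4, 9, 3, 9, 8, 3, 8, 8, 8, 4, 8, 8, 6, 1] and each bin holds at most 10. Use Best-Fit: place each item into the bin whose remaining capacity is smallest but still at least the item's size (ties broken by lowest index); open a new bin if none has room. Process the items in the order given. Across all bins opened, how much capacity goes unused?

Put 4 in bin 1; 6 remain.
Put 9 in bin 2; 1 remain.
Put 3 in bin 1; 3 remain.
Put 9 in bin 3; 1 remain.
Put 8 in bin 4; 2 remain.
Put 3 in bin 1; 0 remain.
Put 8 in bin 5; 2 remain.
Put 8 in bin 6; 2 remain.
Put 8 in bin 7; 2 remain.
Put 4 in bin 8; 6 remain.
Put 8 in bin 9; 2 remain.
Put 8 in bin 10; 2 remain.
Put 6 in bin 8; 0 remain.
Put 1 in bin 2; 0 remain.
10 bins × 10 = 100; used 87; unused 13.

13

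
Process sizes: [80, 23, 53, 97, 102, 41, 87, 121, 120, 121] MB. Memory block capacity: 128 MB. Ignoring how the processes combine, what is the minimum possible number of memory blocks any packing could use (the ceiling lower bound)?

Total size = 80 + 23 + 53 + 97 + 102 + 41 + 87 + 121 + 120 + 121 = 845 MB.
⌈845 / 128⌉ = 7.

7 memory blocks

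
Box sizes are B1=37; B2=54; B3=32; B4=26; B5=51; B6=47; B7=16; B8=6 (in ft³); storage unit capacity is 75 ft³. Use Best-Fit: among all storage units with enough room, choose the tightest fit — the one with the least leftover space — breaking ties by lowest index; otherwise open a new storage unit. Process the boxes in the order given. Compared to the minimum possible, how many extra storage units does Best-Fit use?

0

Best-Fit: [37,32,6] [54,16] [26,47] [51] → 4 storage units.
Total size 269 ft³; any packing needs at least ⌈269/75⌉ = 4 storage units.
So 4 is already optimal.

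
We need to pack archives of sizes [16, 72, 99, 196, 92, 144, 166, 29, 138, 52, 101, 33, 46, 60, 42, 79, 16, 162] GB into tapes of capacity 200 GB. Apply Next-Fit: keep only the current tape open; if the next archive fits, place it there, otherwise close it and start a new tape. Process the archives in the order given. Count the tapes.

9

Put 16 GB in tape 1; 184 GB remain.
Put 72 GB in tape 1; 112 GB remain.
Put 99 GB in tape 1; 13 GB remain.
Put 196 GB in tape 2; 4 GB remain.
Put 92 GB in tape 3; 108 GB remain.
Put 144 GB in tape 4; 56 GB remain.
Put 166 GB in tape 5; 34 GB remain.
Put 29 GB in tape 5; 5 GB remain.
Put 138 GB in tape 6; 62 GB remain.
Put 52 GB in tape 6; 10 GB remain.
Put 101 GB in tape 7; 99 GB remain.
Put 33 GB in tape 7; 66 GB remain.
Put 46 GB in tape 7; 20 GB remain.
Put 60 GB in tape 8; 140 GB remain.
Put 42 GB in tape 8; 98 GB remain.
Put 79 GB in tape 8; 19 GB remain.
Put 16 GB in tape 8; 3 GB remain.
Put 162 GB in tape 9; 38 GB remain.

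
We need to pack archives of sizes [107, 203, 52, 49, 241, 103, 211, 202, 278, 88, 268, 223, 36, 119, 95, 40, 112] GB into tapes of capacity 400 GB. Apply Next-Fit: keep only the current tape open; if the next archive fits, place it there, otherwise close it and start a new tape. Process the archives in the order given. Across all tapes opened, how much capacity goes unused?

773

Put 107 GB in tape 1; 293 GB remain.
Put 203 GB in tape 1; 90 GB remain.
Put 52 GB in tape 1; 38 GB remain.
Put 49 GB in tape 2; 351 GB remain.
Put 241 GB in tape 2; 110 GB remain.
Put 103 GB in tape 2; 7 GB remain.
Put 211 GB in tape 3; 189 GB remain.
Put 202 GB in tape 4; 198 GB remain.
Put 278 GB in tape 5; 122 GB remain.
Put 88 GB in tape 5; 34 GB remain.
Put 268 GB in tape 6; 132 GB remain.
Put 223 GB in tape 7; 177 GB remain.
Put 36 GB in tape 7; 141 GB remain.
Put 119 GB in tape 7; 22 GB remain.
Put 95 GB in tape 8; 305 GB remain.
Put 40 GB in tape 8; 265 GB remain.
Put 112 GB in tape 8; 153 GB remain.
8 tapes × 400 GB = 3200 GB; used 2427 GB; unused 773 GB.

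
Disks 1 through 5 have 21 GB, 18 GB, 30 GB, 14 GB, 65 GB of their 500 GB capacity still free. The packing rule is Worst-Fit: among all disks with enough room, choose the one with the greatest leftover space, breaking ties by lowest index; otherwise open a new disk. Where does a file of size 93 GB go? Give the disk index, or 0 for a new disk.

0

No disk has ≥ 93 GB free, so a new disk is opened.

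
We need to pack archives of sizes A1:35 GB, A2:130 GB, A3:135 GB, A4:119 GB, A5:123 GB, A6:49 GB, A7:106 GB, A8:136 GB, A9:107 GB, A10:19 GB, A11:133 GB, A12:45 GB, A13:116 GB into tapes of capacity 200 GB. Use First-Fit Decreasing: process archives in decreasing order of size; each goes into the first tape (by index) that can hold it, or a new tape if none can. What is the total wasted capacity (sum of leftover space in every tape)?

547

Sorted descending: 136, 135, 133, 130, 123, 119, 116, 107, 106, 49, 45, 35, 19.
tape 1: place 136 GB, 64 GB left
tape 2: place 135 GB, 65 GB left
tape 3: place 133 GB, 67 GB left
tape 4: place 130 GB, 70 GB left
tape 5: place 123 GB, 77 GB left
tape 6: place 119 GB, 81 GB left
tape 7: place 116 GB, 84 GB left
tape 8: place 107 GB, 93 GB left
tape 9: place 106 GB, 94 GB left
tape 1: place 49 GB, 15 GB left
tape 2: place 45 GB, 20 GB left
tape 3: place 35 GB, 32 GB left
tape 2: place 19 GB, 1 GB left
9 tapes × 200 GB = 1800 GB; used 1253 GB; unused 547 GB.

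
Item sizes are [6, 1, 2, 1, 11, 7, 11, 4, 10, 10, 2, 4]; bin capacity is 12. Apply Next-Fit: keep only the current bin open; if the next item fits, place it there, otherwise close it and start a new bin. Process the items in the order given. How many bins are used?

Put 6 in bin 1; 6 remain.
Put 1 in bin 1; 5 remain.
Put 2 in bin 1; 3 remain.
Put 1 in bin 1; 2 remain.
Put 11 in bin 2; 1 remain.
Put 7 in bin 3; 5 remain.
Put 11 in bin 4; 1 remain.
Put 4 in bin 5; 8 remain.
Put 10 in bin 6; 2 remain.
Put 10 in bin 7; 2 remain.
Put 2 in bin 7; 0 remain.
Put 4 in bin 8; 8 remain.

8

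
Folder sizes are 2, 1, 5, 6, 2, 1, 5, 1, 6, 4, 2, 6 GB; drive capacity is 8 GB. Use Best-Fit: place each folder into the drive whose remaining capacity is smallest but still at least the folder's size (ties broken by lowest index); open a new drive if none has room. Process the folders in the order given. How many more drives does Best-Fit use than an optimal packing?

0

Best-Fit: [2,1,5] [6,2] [1,5,1] [6,2] [4] [6] → 6 drives.
Total size 41 GB; any packing needs at least ⌈41/8⌉ = 6 drives.
So 6 is already optimal.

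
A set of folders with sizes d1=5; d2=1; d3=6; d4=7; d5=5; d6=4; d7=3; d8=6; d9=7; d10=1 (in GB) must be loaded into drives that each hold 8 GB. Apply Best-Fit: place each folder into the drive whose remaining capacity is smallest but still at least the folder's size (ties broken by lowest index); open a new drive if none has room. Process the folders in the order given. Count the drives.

d1 (5 GB) → drive 1 (remaining 3 GB)
d2 (1 GB) → drive 1 (remaining 2 GB)
d3 (6 GB) → drive 2 (remaining 2 GB)
d4 (7 GB) → drive 3 (remaining 1 GB)
d5 (5 GB) → drive 4 (remaining 3 GB)
d6 (4 GB) → drive 5 (remaining 4 GB)
d7 (3 GB) → drive 4 (remaining 0 GB)
d8 (6 GB) → drive 6 (remaining 2 GB)
d9 (7 GB) → drive 7 (remaining 1 GB)
d10 (1 GB) → drive 3 (remaining 0 GB)
Final drives: [5,1] [6] [7,1] [5,3] [4] [6] [7].

7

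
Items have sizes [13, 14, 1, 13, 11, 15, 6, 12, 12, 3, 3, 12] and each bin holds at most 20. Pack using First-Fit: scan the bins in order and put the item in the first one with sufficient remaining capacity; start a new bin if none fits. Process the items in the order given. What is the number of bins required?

8

bin 1: place 13, 7 left
bin 2: place 14, 6 left
bin 1: place 1, 6 left
bin 3: place 13, 7 left
bin 4: place 11, 9 left
bin 5: place 15, 5 left
bin 1: place 6, 0 left
bin 6: place 12, 8 left
bin 7: place 12, 8 left
bin 2: place 3, 3 left
bin 2: place 3, 0 left
bin 8: place 12, 8 left
Final bins: [13,1,6] [14,3,3] [13] [11] [15] [12] [12] [12].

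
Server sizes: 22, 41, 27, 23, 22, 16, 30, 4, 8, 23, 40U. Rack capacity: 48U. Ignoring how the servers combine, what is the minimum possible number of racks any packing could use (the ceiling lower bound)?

6

Total size = 22 + 41 + 27 + 23 + 22 + 16 + 30 + 4 + 8 + 23 + 40 = 256U.
⌈256 / 48⌉ = 6.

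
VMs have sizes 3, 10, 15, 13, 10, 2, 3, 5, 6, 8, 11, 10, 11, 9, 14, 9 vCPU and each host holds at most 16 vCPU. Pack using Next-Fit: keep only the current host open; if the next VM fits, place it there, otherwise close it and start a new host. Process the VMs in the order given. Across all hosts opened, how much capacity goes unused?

53

Put 3 vCPU in host 1; 13 vCPU remain.
Put 10 vCPU in host 1; 3 vCPU remain.
Put 15 vCPU in host 2; 1 vCPU remain.
Put 13 vCPU in host 3; 3 vCPU remain.
Put 10 vCPU in host 4; 6 vCPU remain.
Put 2 vCPU in host 4; 4 vCPU remain.
Put 3 vCPU in host 4; 1 vCPU remain.
Put 5 vCPU in host 5; 11 vCPU remain.
Put 6 vCPU in host 5; 5 vCPU remain.
Put 8 vCPU in host 6; 8 vCPU remain.
Put 11 vCPU in host 7; 5 vCPU remain.
Put 10 vCPU in host 8; 6 vCPU remain.
Put 11 vCPU in host 9; 5 vCPU remain.
Put 9 vCPU in host 10; 7 vCPU remain.
Put 14 vCPU in host 11; 2 vCPU remain.
Put 9 vCPU in host 12; 7 vCPU remain.
12 hosts × 16 vCPU = 192 vCPU; used 139 vCPU; unused 53 vCPU.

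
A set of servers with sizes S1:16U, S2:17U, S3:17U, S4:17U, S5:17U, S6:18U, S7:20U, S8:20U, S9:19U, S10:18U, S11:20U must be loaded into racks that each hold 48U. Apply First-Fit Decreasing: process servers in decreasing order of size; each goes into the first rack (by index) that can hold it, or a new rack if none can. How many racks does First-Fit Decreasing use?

6

Sorted descending: 20, 20, 20, 19, 18, 18, 17, 17, 17, 17, 16.
20U → rack 1 (remaining 28U)
20U → rack 1 (remaining 8U)
20U → rack 2 (remaining 28U)
19U → rack 2 (remaining 9U)
18U → rack 3 (remaining 30U)
18U → rack 3 (remaining 12U)
17U → rack 4 (remaining 31U)
17U → rack 4 (remaining 14U)
17U → rack 5 (remaining 31U)
17U → rack 5 (remaining 14U)
16U → rack 6 (remaining 32U)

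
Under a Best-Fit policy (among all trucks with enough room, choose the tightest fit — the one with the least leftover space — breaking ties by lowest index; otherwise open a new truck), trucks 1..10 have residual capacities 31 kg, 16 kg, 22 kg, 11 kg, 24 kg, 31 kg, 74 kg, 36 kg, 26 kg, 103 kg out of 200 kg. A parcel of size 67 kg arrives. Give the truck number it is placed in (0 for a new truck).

Trucks with room: truck 7 (74 kg), truck 10 (103 kg).
Tightest fit is truck 7 with 74 kg free.

7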